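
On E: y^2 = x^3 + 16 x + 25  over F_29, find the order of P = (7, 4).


Compute successive multiples of P until we hit O:
  1P = (7, 4)
  2P = (11, 16)
  3P = (20, 15)
  4P = (1, 10)
  5P = (22, 11)
  6P = (22, 18)
  7P = (1, 19)
  8P = (20, 14)
  ... (continuing to 11P)
  11P = O

ord(P) = 11


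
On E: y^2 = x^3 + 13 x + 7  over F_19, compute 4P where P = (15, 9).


k = 4 = 100_2 (binary, LSB first: 001)
Double-and-add from P = (15, 9):
  bit 0 = 0: acc unchanged = O
  bit 1 = 0: acc unchanged = O
  bit 2 = 1: acc = O + (6, 15) = (6, 15)

4P = (6, 15)


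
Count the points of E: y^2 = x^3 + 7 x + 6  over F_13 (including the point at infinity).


For each x in F_13, count y with y^2 = x^3 + 7 x + 6 mod 13:
  x = 1: RHS = 1, y in [1, 12]  -> 2 point(s)
  x = 5: RHS = 10, y in [6, 7]  -> 2 point(s)
  x = 6: RHS = 4, y in [2, 11]  -> 2 point(s)
  x = 10: RHS = 10, y in [6, 7]  -> 2 point(s)
  x = 11: RHS = 10, y in [6, 7]  -> 2 point(s)
Affine points: 10. Add the point at infinity: total = 11.

#E(F_13) = 11


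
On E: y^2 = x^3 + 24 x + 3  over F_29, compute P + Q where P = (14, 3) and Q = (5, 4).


P != Q, so use the chord formula.
s = (y2 - y1) / (x2 - x1) = (1) / (20) mod 29 = 16
x3 = s^2 - x1 - x2 mod 29 = 16^2 - 14 - 5 = 5
y3 = s (x1 - x3) - y1 mod 29 = 16 * (14 - 5) - 3 = 25

P + Q = (5, 25)


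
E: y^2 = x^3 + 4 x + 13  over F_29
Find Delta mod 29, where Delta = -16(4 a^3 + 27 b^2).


4 a^3 + 27 b^2 = 4*4^3 + 27*13^2 = 256 + 4563 = 4819
Delta = -16 * (4819) = -77104
Delta mod 29 = 7

Delta = 7 (mod 29)


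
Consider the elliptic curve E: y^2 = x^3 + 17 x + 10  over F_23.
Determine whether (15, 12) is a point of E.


Check whether y^2 = x^3 + 17 x + 10 (mod 23) for (x, y) = (15, 12).
LHS: y^2 = 12^2 mod 23 = 6
RHS: x^3 + 17 x + 10 = 15^3 + 17*15 + 10 mod 23 = 6
LHS = RHS

Yes, on the curve


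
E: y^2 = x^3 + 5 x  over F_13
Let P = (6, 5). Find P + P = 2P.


Doubling: s = (3 x1^2 + a) / (2 y1)
s = (3*6^2 + 5) / (2*5) mod 13 = 10
x3 = s^2 - 2 x1 mod 13 = 10^2 - 2*6 = 10
y3 = s (x1 - x3) - y1 mod 13 = 10 * (6 - 10) - 5 = 7

2P = (10, 7)


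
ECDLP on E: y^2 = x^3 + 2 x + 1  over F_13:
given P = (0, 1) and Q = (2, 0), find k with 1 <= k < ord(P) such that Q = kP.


Enumerate multiples of P until we hit Q = (2, 0):
  1P = (0, 1)
  2P = (1, 11)
  3P = (8, 10)
  4P = (2, 0)
Match found at i = 4.

k = 4


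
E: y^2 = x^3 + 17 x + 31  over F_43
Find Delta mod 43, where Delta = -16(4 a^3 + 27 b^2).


4 a^3 + 27 b^2 = 4*17^3 + 27*31^2 = 19652 + 25947 = 45599
Delta = -16 * (45599) = -729584
Delta mod 43 = 40

Delta = 40 (mod 43)


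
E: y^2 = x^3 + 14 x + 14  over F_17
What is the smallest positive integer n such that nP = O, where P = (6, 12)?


Compute successive multiples of P until we hit O:
  1P = (6, 12)
  2P = (9, 11)
  3P = (4, 10)
  4P = (8, 3)
  5P = (2, 4)
  6P = (13, 8)
  7P = (7, 8)
  8P = (3, 10)
  ... (continuing to 23P)
  23P = O

ord(P) = 23


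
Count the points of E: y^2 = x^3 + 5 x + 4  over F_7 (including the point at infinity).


For each x in F_7, count y with y^2 = x^3 + 5 x + 4 mod 7:
  x = 0: RHS = 4, y in [2, 5]  -> 2 point(s)
  x = 2: RHS = 1, y in [1, 6]  -> 2 point(s)
  x = 3: RHS = 4, y in [2, 5]  -> 2 point(s)
  x = 4: RHS = 4, y in [2, 5]  -> 2 point(s)
  x = 5: RHS = 0, y in [0]  -> 1 point(s)
Affine points: 9. Add the point at infinity: total = 10.

#E(F_7) = 10


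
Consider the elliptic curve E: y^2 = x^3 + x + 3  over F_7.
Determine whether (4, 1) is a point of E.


Check whether y^2 = x^3 + 1 x + 3 (mod 7) for (x, y) = (4, 1).
LHS: y^2 = 1^2 mod 7 = 1
RHS: x^3 + 1 x + 3 = 4^3 + 1*4 + 3 mod 7 = 1
LHS = RHS

Yes, on the curve


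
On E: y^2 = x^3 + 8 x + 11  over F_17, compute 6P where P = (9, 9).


k = 6 = 110_2 (binary, LSB first: 011)
Double-and-add from P = (9, 9):
  bit 0 = 0: acc unchanged = O
  bit 1 = 1: acc = O + (15, 15) = (15, 15)
  bit 2 = 1: acc = (15, 15) + (12, 4) = (11, 11)

6P = (11, 11)


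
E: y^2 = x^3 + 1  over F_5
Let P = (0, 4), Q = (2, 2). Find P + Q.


P != Q, so use the chord formula.
s = (y2 - y1) / (x2 - x1) = (3) / (2) mod 5 = 4
x3 = s^2 - x1 - x2 mod 5 = 4^2 - 0 - 2 = 4
y3 = s (x1 - x3) - y1 mod 5 = 4 * (0 - 4) - 4 = 0

P + Q = (4, 0)


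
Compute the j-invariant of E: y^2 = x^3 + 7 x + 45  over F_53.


Delta = -16(4 a^3 + 27 b^2) mod 53 = 8
-1728 * (4 a)^3 = -1728 * (4*7)^3 mod 53 = 51
j = 51 * 8^(-1) mod 53 = 13

j = 13 (mod 53)


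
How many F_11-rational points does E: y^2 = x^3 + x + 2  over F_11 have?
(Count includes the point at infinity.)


For each x in F_11, count y with y^2 = x^3 + 1 x + 2 mod 11:
  x = 1: RHS = 4, y in [2, 9]  -> 2 point(s)
  x = 2: RHS = 1, y in [1, 10]  -> 2 point(s)
  x = 4: RHS = 4, y in [2, 9]  -> 2 point(s)
  x = 5: RHS = 0, y in [0]  -> 1 point(s)
  x = 6: RHS = 4, y in [2, 9]  -> 2 point(s)
  x = 7: RHS = 0, y in [0]  -> 1 point(s)
  x = 8: RHS = 5, y in [4, 7]  -> 2 point(s)
  x = 9: RHS = 3, y in [5, 6]  -> 2 point(s)
  x = 10: RHS = 0, y in [0]  -> 1 point(s)
Affine points: 15. Add the point at infinity: total = 16.

#E(F_11) = 16


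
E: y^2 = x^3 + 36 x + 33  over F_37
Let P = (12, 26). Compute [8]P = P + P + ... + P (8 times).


k = 8 = 1000_2 (binary, LSB first: 0001)
Double-and-add from P = (12, 26):
  bit 0 = 0: acc unchanged = O
  bit 1 = 0: acc unchanged = O
  bit 2 = 0: acc unchanged = O
  bit 3 = 1: acc = O + (7, 31) = (7, 31)

8P = (7, 31)


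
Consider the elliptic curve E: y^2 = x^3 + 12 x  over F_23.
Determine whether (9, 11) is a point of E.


Check whether y^2 = x^3 + 12 x + 0 (mod 23) for (x, y) = (9, 11).
LHS: y^2 = 11^2 mod 23 = 6
RHS: x^3 + 12 x + 0 = 9^3 + 12*9 + 0 mod 23 = 9
LHS != RHS

No, not on the curve


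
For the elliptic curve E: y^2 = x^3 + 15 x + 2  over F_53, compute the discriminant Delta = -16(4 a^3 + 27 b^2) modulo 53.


4 a^3 + 27 b^2 = 4*15^3 + 27*2^2 = 13500 + 108 = 13608
Delta = -16 * (13608) = -217728
Delta mod 53 = 49

Delta = 49 (mod 53)


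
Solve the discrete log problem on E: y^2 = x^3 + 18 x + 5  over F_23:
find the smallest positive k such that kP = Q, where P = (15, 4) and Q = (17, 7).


Enumerate multiples of P until we hit Q = (17, 7):
  1P = (15, 4)
  2P = (5, 17)
  3P = (4, 7)
  4P = (17, 7)
Match found at i = 4.

k = 4


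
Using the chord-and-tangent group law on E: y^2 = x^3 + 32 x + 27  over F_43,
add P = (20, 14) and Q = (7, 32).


P != Q, so use the chord formula.
s = (y2 - y1) / (x2 - x1) = (18) / (30) mod 43 = 35
x3 = s^2 - x1 - x2 mod 43 = 35^2 - 20 - 7 = 37
y3 = s (x1 - x3) - y1 mod 43 = 35 * (20 - 37) - 14 = 36

P + Q = (37, 36)


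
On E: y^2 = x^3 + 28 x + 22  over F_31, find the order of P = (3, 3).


Compute successive multiples of P until we hit O:
  1P = (3, 3)
  2P = (10, 0)
  3P = (3, 28)
  4P = O

ord(P) = 4


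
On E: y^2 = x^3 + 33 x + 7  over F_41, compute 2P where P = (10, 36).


Doubling: s = (3 x1^2 + a) / (2 y1)
s = (3*10^2 + 33) / (2*36) mod 41 = 20
x3 = s^2 - 2 x1 mod 41 = 20^2 - 2*10 = 11
y3 = s (x1 - x3) - y1 mod 41 = 20 * (10 - 11) - 36 = 26

2P = (11, 26)


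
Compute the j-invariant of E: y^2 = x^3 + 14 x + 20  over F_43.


Delta = -16(4 a^3 + 27 b^2) mod 43 = 13
-1728 * (4 a)^3 = -1728 * (4*14)^3 mod 43 = 11
j = 11 * 13^(-1) mod 43 = 24

j = 24 (mod 43)


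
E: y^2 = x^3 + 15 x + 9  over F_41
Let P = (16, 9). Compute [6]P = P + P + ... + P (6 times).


k = 6 = 110_2 (binary, LSB first: 011)
Double-and-add from P = (16, 9):
  bit 0 = 0: acc unchanged = O
  bit 1 = 1: acc = O + (5, 39) = (5, 39)
  bit 2 = 1: acc = (5, 39) + (35, 21) = (3, 9)

6P = (3, 9)


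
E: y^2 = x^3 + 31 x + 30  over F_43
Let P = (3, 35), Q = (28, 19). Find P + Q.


P != Q, so use the chord formula.
s = (y2 - y1) / (x2 - x1) = (27) / (25) mod 43 = 20
x3 = s^2 - x1 - x2 mod 43 = 20^2 - 3 - 28 = 25
y3 = s (x1 - x3) - y1 mod 43 = 20 * (3 - 25) - 35 = 41

P + Q = (25, 41)


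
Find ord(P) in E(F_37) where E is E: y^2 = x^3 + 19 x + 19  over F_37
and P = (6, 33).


Compute successive multiples of P until we hit O:
  1P = (6, 33)
  2P = (29, 13)
  3P = (35, 26)
  4P = (17, 36)
  5P = (26, 12)
  6P = (16, 33)
  7P = (15, 4)
  8P = (4, 14)
  ... (continuing to 34P)
  34P = O

ord(P) = 34


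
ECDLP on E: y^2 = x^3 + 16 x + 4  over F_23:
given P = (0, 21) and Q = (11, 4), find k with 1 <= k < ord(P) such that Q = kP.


Enumerate multiples of P until we hit Q = (11, 4):
  1P = (0, 21)
  2P = (16, 20)
  3P = (15, 13)
  4P = (9, 16)
  5P = (18, 12)
  6P = (11, 19)
  7P = (5, 5)
  8P = (8, 0)
  9P = (5, 18)
  10P = (11, 4)
Match found at i = 10.

k = 10


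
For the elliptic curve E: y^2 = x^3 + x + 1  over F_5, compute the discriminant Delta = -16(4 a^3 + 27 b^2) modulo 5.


4 a^3 + 27 b^2 = 4*1^3 + 27*1^2 = 4 + 27 = 31
Delta = -16 * (31) = -496
Delta mod 5 = 4

Delta = 4 (mod 5)


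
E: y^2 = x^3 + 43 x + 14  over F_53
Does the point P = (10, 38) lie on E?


Check whether y^2 = x^3 + 43 x + 14 (mod 53) for (x, y) = (10, 38).
LHS: y^2 = 38^2 mod 53 = 13
RHS: x^3 + 43 x + 14 = 10^3 + 43*10 + 14 mod 53 = 13
LHS = RHS

Yes, on the curve


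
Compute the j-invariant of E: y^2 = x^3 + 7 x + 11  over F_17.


Delta = -16(4 a^3 + 27 b^2) mod 17 = 15
-1728 * (4 a)^3 = -1728 * (4*7)^3 mod 17 = 13
j = 13 * 15^(-1) mod 17 = 2

j = 2 (mod 17)


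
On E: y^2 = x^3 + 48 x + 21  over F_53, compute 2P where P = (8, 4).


Doubling: s = (3 x1^2 + a) / (2 y1)
s = (3*8^2 + 48) / (2*4) mod 53 = 30
x3 = s^2 - 2 x1 mod 53 = 30^2 - 2*8 = 36
y3 = s (x1 - x3) - y1 mod 53 = 30 * (8 - 36) - 4 = 4

2P = (36, 4)


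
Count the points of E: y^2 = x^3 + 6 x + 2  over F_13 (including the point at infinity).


For each x in F_13, count y with y^2 = x^3 + 6 x + 2 mod 13:
  x = 1: RHS = 9, y in [3, 10]  -> 2 point(s)
  x = 2: RHS = 9, y in [3, 10]  -> 2 point(s)
  x = 4: RHS = 12, y in [5, 8]  -> 2 point(s)
  x = 5: RHS = 1, y in [1, 12]  -> 2 point(s)
  x = 7: RHS = 10, y in [6, 7]  -> 2 point(s)
  x = 8: RHS = 3, y in [4, 9]  -> 2 point(s)
  x = 10: RHS = 9, y in [3, 10]  -> 2 point(s)
Affine points: 14. Add the point at infinity: total = 15.

#E(F_13) = 15


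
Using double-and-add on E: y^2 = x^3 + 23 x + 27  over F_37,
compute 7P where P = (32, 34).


k = 7 = 111_2 (binary, LSB first: 111)
Double-and-add from P = (32, 34):
  bit 0 = 1: acc = O + (32, 34) = (32, 34)
  bit 1 = 1: acc = (32, 34) + (26, 16) = (25, 24)
  bit 2 = 1: acc = (25, 24) + (13, 9) = (26, 21)

7P = (26, 21)


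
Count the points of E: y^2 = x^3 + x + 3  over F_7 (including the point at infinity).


For each x in F_7, count y with y^2 = x^3 + 1 x + 3 mod 7:
  x = 4: RHS = 1, y in [1, 6]  -> 2 point(s)
  x = 5: RHS = 0, y in [0]  -> 1 point(s)
  x = 6: RHS = 1, y in [1, 6]  -> 2 point(s)
Affine points: 5. Add the point at infinity: total = 6.

#E(F_7) = 6


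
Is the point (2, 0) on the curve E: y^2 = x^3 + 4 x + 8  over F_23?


Check whether y^2 = x^3 + 4 x + 8 (mod 23) for (x, y) = (2, 0).
LHS: y^2 = 0^2 mod 23 = 0
RHS: x^3 + 4 x + 8 = 2^3 + 4*2 + 8 mod 23 = 1
LHS != RHS

No, not on the curve


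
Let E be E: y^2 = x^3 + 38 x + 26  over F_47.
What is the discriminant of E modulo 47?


4 a^3 + 27 b^2 = 4*38^3 + 27*26^2 = 219488 + 18252 = 237740
Delta = -16 * (237740) = -3803840
Delta mod 47 = 11

Delta = 11 (mod 47)


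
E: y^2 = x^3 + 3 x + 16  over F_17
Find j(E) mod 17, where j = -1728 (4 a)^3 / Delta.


Delta = -16(4 a^3 + 27 b^2) mod 17 = 16
-1728 * (4 a)^3 = -1728 * (4*3)^3 mod 17 = 15
j = 15 * 16^(-1) mod 17 = 2

j = 2 (mod 17)


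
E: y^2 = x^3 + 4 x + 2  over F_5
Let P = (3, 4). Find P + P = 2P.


Doubling: s = (3 x1^2 + a) / (2 y1)
s = (3*3^2 + 4) / (2*4) mod 5 = 2
x3 = s^2 - 2 x1 mod 5 = 2^2 - 2*3 = 3
y3 = s (x1 - x3) - y1 mod 5 = 2 * (3 - 3) - 4 = 1

2P = (3, 1)


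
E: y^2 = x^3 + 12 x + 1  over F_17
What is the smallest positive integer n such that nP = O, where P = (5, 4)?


Compute successive multiples of P until we hit O:
  1P = (5, 4)
  2P = (6, 0)
  3P = (5, 13)
  4P = O

ord(P) = 4


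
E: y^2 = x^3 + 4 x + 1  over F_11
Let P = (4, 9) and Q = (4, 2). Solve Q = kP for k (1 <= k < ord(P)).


Enumerate multiples of P until we hit Q = (4, 2):
  1P = (4, 9)
  2P = (7, 8)
  3P = (5, 6)
  4P = (0, 1)
  5P = (0, 10)
  6P = (5, 5)
  7P = (7, 3)
  8P = (4, 2)
Match found at i = 8.

k = 8


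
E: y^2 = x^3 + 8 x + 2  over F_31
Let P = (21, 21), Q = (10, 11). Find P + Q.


P != Q, so use the chord formula.
s = (y2 - y1) / (x2 - x1) = (21) / (20) mod 31 = 15
x3 = s^2 - x1 - x2 mod 31 = 15^2 - 21 - 10 = 8
y3 = s (x1 - x3) - y1 mod 31 = 15 * (21 - 8) - 21 = 19

P + Q = (8, 19)


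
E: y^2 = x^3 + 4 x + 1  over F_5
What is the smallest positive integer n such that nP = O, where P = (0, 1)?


Compute successive multiples of P until we hit O:
  1P = (0, 1)
  2P = (4, 1)
  3P = (1, 4)
  4P = (3, 0)
  5P = (1, 1)
  6P = (4, 4)
  7P = (0, 4)
  8P = O

ord(P) = 8


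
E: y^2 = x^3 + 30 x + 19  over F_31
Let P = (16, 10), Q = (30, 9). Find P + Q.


P != Q, so use the chord formula.
s = (y2 - y1) / (x2 - x1) = (30) / (14) mod 31 = 11
x3 = s^2 - x1 - x2 mod 31 = 11^2 - 16 - 30 = 13
y3 = s (x1 - x3) - y1 mod 31 = 11 * (16 - 13) - 10 = 23

P + Q = (13, 23)


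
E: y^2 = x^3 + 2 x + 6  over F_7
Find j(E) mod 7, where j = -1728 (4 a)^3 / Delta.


Delta = -16(4 a^3 + 27 b^2) mod 7 = 1
-1728 * (4 a)^3 = -1728 * (4*2)^3 mod 7 = 1
j = 1 * 1^(-1) mod 7 = 1

j = 1 (mod 7)


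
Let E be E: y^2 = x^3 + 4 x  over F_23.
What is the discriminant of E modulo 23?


4 a^3 + 27 b^2 = 4*4^3 + 27*0^2 = 256 + 0 = 256
Delta = -16 * (256) = -4096
Delta mod 23 = 21

Delta = 21 (mod 23)


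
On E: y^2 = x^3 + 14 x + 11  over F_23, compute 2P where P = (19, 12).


Doubling: s = (3 x1^2 + a) / (2 y1)
s = (3*19^2 + 14) / (2*12) mod 23 = 16
x3 = s^2 - 2 x1 mod 23 = 16^2 - 2*19 = 11
y3 = s (x1 - x3) - y1 mod 23 = 16 * (19 - 11) - 12 = 1

2P = (11, 1)


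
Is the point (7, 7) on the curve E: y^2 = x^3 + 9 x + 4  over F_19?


Check whether y^2 = x^3 + 9 x + 4 (mod 19) for (x, y) = (7, 7).
LHS: y^2 = 7^2 mod 19 = 11
RHS: x^3 + 9 x + 4 = 7^3 + 9*7 + 4 mod 19 = 11
LHS = RHS

Yes, on the curve


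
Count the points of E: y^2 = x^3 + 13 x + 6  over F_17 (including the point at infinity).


For each x in F_17, count y with y^2 = x^3 + 13 x + 6 mod 17:
  x = 3: RHS = 4, y in [2, 15]  -> 2 point(s)
  x = 5: RHS = 9, y in [3, 14]  -> 2 point(s)
  x = 7: RHS = 15, y in [7, 10]  -> 2 point(s)
  x = 9: RHS = 2, y in [6, 11]  -> 2 point(s)
  x = 11: RHS = 1, y in [1, 16]  -> 2 point(s)
  x = 13: RHS = 9, y in [3, 14]  -> 2 point(s)
  x = 14: RHS = 8, y in [5, 12]  -> 2 point(s)
  x = 16: RHS = 9, y in [3, 14]  -> 2 point(s)
Affine points: 16. Add the point at infinity: total = 17.

#E(F_17) = 17


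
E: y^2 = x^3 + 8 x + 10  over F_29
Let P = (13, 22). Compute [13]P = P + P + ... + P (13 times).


k = 13 = 1101_2 (binary, LSB first: 1011)
Double-and-add from P = (13, 22):
  bit 0 = 1: acc = O + (13, 22) = (13, 22)
  bit 1 = 0: acc unchanged = (13, 22)
  bit 2 = 1: acc = (13, 22) + (9, 12) = (6, 10)
  bit 3 = 1: acc = (6, 10) + (15, 5) = (28, 28)

13P = (28, 28)


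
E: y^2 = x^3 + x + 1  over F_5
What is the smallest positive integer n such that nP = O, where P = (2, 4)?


Compute successive multiples of P until we hit O:
  1P = (2, 4)
  2P = (2, 1)
  3P = O

ord(P) = 3


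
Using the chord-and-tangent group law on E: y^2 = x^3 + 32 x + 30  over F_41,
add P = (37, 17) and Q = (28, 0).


P != Q, so use the chord formula.
s = (y2 - y1) / (x2 - x1) = (24) / (32) mod 41 = 11
x3 = s^2 - x1 - x2 mod 41 = 11^2 - 37 - 28 = 15
y3 = s (x1 - x3) - y1 mod 41 = 11 * (37 - 15) - 17 = 20

P + Q = (15, 20)


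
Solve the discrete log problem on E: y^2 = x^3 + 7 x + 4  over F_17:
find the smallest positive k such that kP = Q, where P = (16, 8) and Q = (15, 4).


Enumerate multiples of P until we hit Q = (15, 4):
  1P = (16, 8)
  2P = (0, 2)
  3P = (3, 16)
  4P = (2, 3)
  5P = (15, 13)
  6P = (11, 1)
  7P = (11, 16)
  8P = (15, 4)
Match found at i = 8.

k = 8


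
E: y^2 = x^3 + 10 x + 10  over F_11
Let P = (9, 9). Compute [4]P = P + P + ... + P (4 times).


k = 4 = 100_2 (binary, LSB first: 001)
Double-and-add from P = (9, 9):
  bit 0 = 0: acc unchanged = O
  bit 1 = 0: acc unchanged = O
  bit 2 = 1: acc = O + (7, 4) = (7, 4)

4P = (7, 4)


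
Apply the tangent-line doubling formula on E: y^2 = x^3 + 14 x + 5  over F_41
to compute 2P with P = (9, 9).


Doubling: s = (3 x1^2 + a) / (2 y1)
s = (3*9^2 + 14) / (2*9) mod 41 = 12
x3 = s^2 - 2 x1 mod 41 = 12^2 - 2*9 = 3
y3 = s (x1 - x3) - y1 mod 41 = 12 * (9 - 3) - 9 = 22

2P = (3, 22)


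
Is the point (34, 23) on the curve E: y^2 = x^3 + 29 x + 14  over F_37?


Check whether y^2 = x^3 + 29 x + 14 (mod 37) for (x, y) = (34, 23).
LHS: y^2 = 23^2 mod 37 = 11
RHS: x^3 + 29 x + 14 = 34^3 + 29*34 + 14 mod 37 = 11
LHS = RHS

Yes, on the curve


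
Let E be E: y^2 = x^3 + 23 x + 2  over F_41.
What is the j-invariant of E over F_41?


Delta = -16(4 a^3 + 27 b^2) mod 41 = 19
-1728 * (4 a)^3 = -1728 * (4*23)^3 mod 41 = 27
j = 27 * 19^(-1) mod 41 = 23

j = 23 (mod 41)


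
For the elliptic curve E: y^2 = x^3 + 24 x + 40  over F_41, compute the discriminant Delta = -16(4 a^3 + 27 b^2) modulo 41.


4 a^3 + 27 b^2 = 4*24^3 + 27*40^2 = 55296 + 43200 = 98496
Delta = -16 * (98496) = -1575936
Delta mod 41 = 22

Delta = 22 (mod 41)


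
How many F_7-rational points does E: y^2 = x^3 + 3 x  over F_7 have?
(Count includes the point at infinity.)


For each x in F_7, count y with y^2 = x^3 + 3 x + 0 mod 7:
  x = 0: RHS = 0, y in [0]  -> 1 point(s)
  x = 1: RHS = 4, y in [2, 5]  -> 2 point(s)
  x = 2: RHS = 0, y in [0]  -> 1 point(s)
  x = 3: RHS = 1, y in [1, 6]  -> 2 point(s)
  x = 5: RHS = 0, y in [0]  -> 1 point(s)
Affine points: 7. Add the point at infinity: total = 8.

#E(F_7) = 8


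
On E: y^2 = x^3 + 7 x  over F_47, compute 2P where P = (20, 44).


Doubling: s = (3 x1^2 + a) / (2 y1)
s = (3*20^2 + 7) / (2*44) mod 47 = 26
x3 = s^2 - 2 x1 mod 47 = 26^2 - 2*20 = 25
y3 = s (x1 - x3) - y1 mod 47 = 26 * (20 - 25) - 44 = 14

2P = (25, 14)


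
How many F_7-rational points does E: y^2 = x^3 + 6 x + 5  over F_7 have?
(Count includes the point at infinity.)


For each x in F_7, count y with y^2 = x^3 + 6 x + 5 mod 7:
  x = 2: RHS = 4, y in [2, 5]  -> 2 point(s)
  x = 3: RHS = 1, y in [1, 6]  -> 2 point(s)
  x = 4: RHS = 2, y in [3, 4]  -> 2 point(s)
Affine points: 6. Add the point at infinity: total = 7.

#E(F_7) = 7


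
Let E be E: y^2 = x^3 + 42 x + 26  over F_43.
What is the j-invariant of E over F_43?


Delta = -16(4 a^3 + 27 b^2) mod 43 = 2
-1728 * (4 a)^3 = -1728 * (4*42)^3 mod 43 = 39
j = 39 * 2^(-1) mod 43 = 41

j = 41 (mod 43)


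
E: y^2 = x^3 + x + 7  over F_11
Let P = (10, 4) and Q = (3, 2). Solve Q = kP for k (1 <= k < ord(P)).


Enumerate multiples of P until we hit Q = (3, 2):
  1P = (10, 4)
  2P = (5, 4)
  3P = (7, 7)
  4P = (6, 3)
  5P = (4, 3)
  6P = (1, 3)
  7P = (3, 9)
  8P = (3, 2)
Match found at i = 8.

k = 8


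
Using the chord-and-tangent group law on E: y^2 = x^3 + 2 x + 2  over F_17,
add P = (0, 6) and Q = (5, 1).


P != Q, so use the chord formula.
s = (y2 - y1) / (x2 - x1) = (12) / (5) mod 17 = 16
x3 = s^2 - x1 - x2 mod 17 = 16^2 - 0 - 5 = 13
y3 = s (x1 - x3) - y1 mod 17 = 16 * (0 - 13) - 6 = 7

P + Q = (13, 7)


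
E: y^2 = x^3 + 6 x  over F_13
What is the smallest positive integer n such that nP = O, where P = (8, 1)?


Compute successive multiples of P until we hit O:
  1P = (8, 1)
  2P = (9, 4)
  3P = (5, 8)
  4P = (4, 7)
  5P = (0, 0)
  6P = (4, 6)
  7P = (5, 5)
  8P = (9, 9)
  ... (continuing to 10P)
  10P = O

ord(P) = 10


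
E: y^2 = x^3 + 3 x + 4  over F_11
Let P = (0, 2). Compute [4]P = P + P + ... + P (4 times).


k = 4 = 100_2 (binary, LSB first: 001)
Double-and-add from P = (0, 2):
  bit 0 = 0: acc unchanged = O
  bit 1 = 0: acc unchanged = O
  bit 2 = 1: acc = O + (8, 10) = (8, 10)

4P = (8, 10)


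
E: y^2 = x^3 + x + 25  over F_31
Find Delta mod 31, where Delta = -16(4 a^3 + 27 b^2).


4 a^3 + 27 b^2 = 4*1^3 + 27*25^2 = 4 + 16875 = 16879
Delta = -16 * (16879) = -270064
Delta mod 31 = 8

Delta = 8 (mod 31)


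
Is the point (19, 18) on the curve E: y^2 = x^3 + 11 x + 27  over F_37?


Check whether y^2 = x^3 + 11 x + 27 (mod 37) for (x, y) = (19, 18).
LHS: y^2 = 18^2 mod 37 = 28
RHS: x^3 + 11 x + 27 = 19^3 + 11*19 + 27 mod 37 = 28
LHS = RHS

Yes, on the curve


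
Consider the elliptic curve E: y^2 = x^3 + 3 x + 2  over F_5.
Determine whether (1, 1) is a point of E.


Check whether y^2 = x^3 + 3 x + 2 (mod 5) for (x, y) = (1, 1).
LHS: y^2 = 1^2 mod 5 = 1
RHS: x^3 + 3 x + 2 = 1^3 + 3*1 + 2 mod 5 = 1
LHS = RHS

Yes, on the curve


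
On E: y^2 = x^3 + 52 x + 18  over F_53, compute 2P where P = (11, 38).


Doubling: s = (3 x1^2 + a) / (2 y1)
s = (3*11^2 + 52) / (2*38) mod 53 = 48
x3 = s^2 - 2 x1 mod 53 = 48^2 - 2*11 = 3
y3 = s (x1 - x3) - y1 mod 53 = 48 * (11 - 3) - 38 = 28

2P = (3, 28)


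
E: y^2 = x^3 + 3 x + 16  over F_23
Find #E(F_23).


For each x in F_23, count y with y^2 = x^3 + 3 x + 16 mod 23:
  x = 0: RHS = 16, y in [4, 19]  -> 2 point(s)
  x = 3: RHS = 6, y in [11, 12]  -> 2 point(s)
  x = 4: RHS = 0, y in [0]  -> 1 point(s)
  x = 5: RHS = 18, y in [8, 15]  -> 2 point(s)
  x = 7: RHS = 12, y in [9, 14]  -> 2 point(s)
  x = 8: RHS = 0, y in [0]  -> 1 point(s)
  x = 9: RHS = 13, y in [6, 17]  -> 2 point(s)
  x = 11: RHS = 0, y in [0]  -> 1 point(s)
  x = 12: RHS = 9, y in [3, 20]  -> 2 point(s)
  x = 15: RHS = 9, y in [3, 20]  -> 2 point(s)
  x = 17: RHS = 12, y in [9, 14]  -> 2 point(s)
  x = 19: RHS = 9, y in [3, 20]  -> 2 point(s)
  x = 20: RHS = 3, y in [7, 16]  -> 2 point(s)
  x = 21: RHS = 2, y in [5, 18]  -> 2 point(s)
  x = 22: RHS = 12, y in [9, 14]  -> 2 point(s)
Affine points: 27. Add the point at infinity: total = 28.

#E(F_23) = 28


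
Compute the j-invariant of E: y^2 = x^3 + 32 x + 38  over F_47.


Delta = -16(4 a^3 + 27 b^2) mod 47 = 11
-1728 * (4 a)^3 = -1728 * (4*32)^3 mod 47 = 38
j = 38 * 11^(-1) mod 47 = 12

j = 12 (mod 47)


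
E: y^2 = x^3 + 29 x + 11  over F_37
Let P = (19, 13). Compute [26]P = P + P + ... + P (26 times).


k = 26 = 11010_2 (binary, LSB first: 01011)
Double-and-add from P = (19, 13):
  bit 0 = 0: acc unchanged = O
  bit 1 = 1: acc = O + (29, 9) = (29, 9)
  bit 2 = 0: acc unchanged = (29, 9)
  bit 3 = 1: acc = (29, 9) + (31, 19) = (2, 15)
  bit 4 = 1: acc = (2, 15) + (22, 30) = (2, 22)

26P = (2, 22)


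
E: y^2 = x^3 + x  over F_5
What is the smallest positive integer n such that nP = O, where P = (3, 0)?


Compute successive multiples of P until we hit O:
  1P = (3, 0)
  2P = O

ord(P) = 2


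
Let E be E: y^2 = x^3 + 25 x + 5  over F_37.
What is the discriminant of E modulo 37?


4 a^3 + 27 b^2 = 4*25^3 + 27*5^2 = 62500 + 675 = 63175
Delta = -16 * (63175) = -1010800
Delta mod 37 = 3

Delta = 3 (mod 37)


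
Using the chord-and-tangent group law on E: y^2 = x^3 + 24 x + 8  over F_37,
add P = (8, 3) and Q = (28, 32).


P != Q, so use the chord formula.
s = (y2 - y1) / (x2 - x1) = (29) / (20) mod 37 = 7
x3 = s^2 - x1 - x2 mod 37 = 7^2 - 8 - 28 = 13
y3 = s (x1 - x3) - y1 mod 37 = 7 * (8 - 13) - 3 = 36

P + Q = (13, 36)


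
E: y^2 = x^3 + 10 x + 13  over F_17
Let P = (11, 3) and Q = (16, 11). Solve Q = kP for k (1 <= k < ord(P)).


Enumerate multiples of P until we hit Q = (16, 11):
  1P = (11, 3)
  2P = (4, 10)
  3P = (3, 6)
  4P = (5, 16)
  5P = (9, 4)
  6P = (10, 5)
  7P = (0, 9)
  8P = (7, 1)
  9P = (12, 5)
  10P = (15, 6)
  11P = (16, 6)
  12P = (6, 0)
  13P = (16, 11)
Match found at i = 13.

k = 13


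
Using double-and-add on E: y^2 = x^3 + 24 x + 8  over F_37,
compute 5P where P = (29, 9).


k = 5 = 101_2 (binary, LSB first: 101)
Double-and-add from P = (29, 9):
  bit 0 = 1: acc = O + (29, 9) = (29, 9)
  bit 1 = 0: acc unchanged = (29, 9)
  bit 2 = 1: acc = (29, 9) + (3, 25) = (1, 25)

5P = (1, 25)


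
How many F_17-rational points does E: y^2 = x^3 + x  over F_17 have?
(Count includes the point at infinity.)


For each x in F_17, count y with y^2 = x^3 + 1 x + 0 mod 17:
  x = 0: RHS = 0, y in [0]  -> 1 point(s)
  x = 1: RHS = 2, y in [6, 11]  -> 2 point(s)
  x = 3: RHS = 13, y in [8, 9]  -> 2 point(s)
  x = 4: RHS = 0, y in [0]  -> 1 point(s)
  x = 6: RHS = 1, y in [1, 16]  -> 2 point(s)
  x = 11: RHS = 16, y in [4, 13]  -> 2 point(s)
  x = 13: RHS = 0, y in [0]  -> 1 point(s)
  x = 14: RHS = 4, y in [2, 15]  -> 2 point(s)
  x = 16: RHS = 15, y in [7, 10]  -> 2 point(s)
Affine points: 15. Add the point at infinity: total = 16.

#E(F_17) = 16


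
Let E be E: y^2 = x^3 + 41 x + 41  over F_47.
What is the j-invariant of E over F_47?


Delta = -16(4 a^3 + 27 b^2) mod 47 = 11
-1728 * (4 a)^3 = -1728 * (4*41)^3 mod 47 = 28
j = 28 * 11^(-1) mod 47 = 41

j = 41 (mod 47)


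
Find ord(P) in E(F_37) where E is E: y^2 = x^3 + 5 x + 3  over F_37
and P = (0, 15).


Compute successive multiples of P until we hit O:
  1P = (0, 15)
  2P = (36, 16)
  3P = (2, 24)
  4P = (9, 0)
  5P = (2, 13)
  6P = (36, 21)
  7P = (0, 22)
  8P = O

ord(P) = 8


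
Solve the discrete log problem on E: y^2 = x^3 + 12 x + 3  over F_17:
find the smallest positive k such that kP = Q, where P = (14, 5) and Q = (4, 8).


Enumerate multiples of P until we hit Q = (4, 8):
  1P = (14, 5)
  2P = (2, 1)
  3P = (3, 10)
  4P = (4, 9)
  5P = (8, 13)
  6P = (10, 1)
  7P = (11, 15)
  8P = (5, 16)
  9P = (6, 6)
  10P = (1, 4)
  11P = (1, 13)
  12P = (6, 11)
  13P = (5, 1)
  14P = (11, 2)
  15P = (10, 16)
  16P = (8, 4)
  17P = (4, 8)
Match found at i = 17.

k = 17


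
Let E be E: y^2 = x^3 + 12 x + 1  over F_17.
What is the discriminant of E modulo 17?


4 a^3 + 27 b^2 = 4*12^3 + 27*1^2 = 6912 + 27 = 6939
Delta = -16 * (6939) = -111024
Delta mod 17 = 3

Delta = 3 (mod 17)


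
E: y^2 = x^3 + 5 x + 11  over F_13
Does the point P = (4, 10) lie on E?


Check whether y^2 = x^3 + 5 x + 11 (mod 13) for (x, y) = (4, 10).
LHS: y^2 = 10^2 mod 13 = 9
RHS: x^3 + 5 x + 11 = 4^3 + 5*4 + 11 mod 13 = 4
LHS != RHS

No, not on the curve


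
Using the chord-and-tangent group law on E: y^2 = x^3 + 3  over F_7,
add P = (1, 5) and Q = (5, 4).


P != Q, so use the chord formula.
s = (y2 - y1) / (x2 - x1) = (6) / (4) mod 7 = 5
x3 = s^2 - x1 - x2 mod 7 = 5^2 - 1 - 5 = 5
y3 = s (x1 - x3) - y1 mod 7 = 5 * (1 - 5) - 5 = 3

P + Q = (5, 3)


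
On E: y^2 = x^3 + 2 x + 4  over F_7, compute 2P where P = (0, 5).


Doubling: s = (3 x1^2 + a) / (2 y1)
s = (3*0^2 + 2) / (2*5) mod 7 = 3
x3 = s^2 - 2 x1 mod 7 = 3^2 - 2*0 = 2
y3 = s (x1 - x3) - y1 mod 7 = 3 * (0 - 2) - 5 = 3

2P = (2, 3)


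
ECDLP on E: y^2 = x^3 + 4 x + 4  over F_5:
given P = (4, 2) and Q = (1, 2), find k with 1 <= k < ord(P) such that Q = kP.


Enumerate multiples of P until we hit Q = (1, 2):
  1P = (4, 2)
  2P = (1, 2)
Match found at i = 2.

k = 2


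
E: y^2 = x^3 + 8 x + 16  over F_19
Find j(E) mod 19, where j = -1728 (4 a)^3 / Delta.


Delta = -16(4 a^3 + 27 b^2) mod 19 = 14
-1728 * (4 a)^3 = -1728 * (4*8)^3 mod 19 = 12
j = 12 * 14^(-1) mod 19 = 9

j = 9 (mod 19)


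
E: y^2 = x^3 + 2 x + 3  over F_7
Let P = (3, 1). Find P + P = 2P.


Doubling: s = (3 x1^2 + a) / (2 y1)
s = (3*3^2 + 2) / (2*1) mod 7 = 4
x3 = s^2 - 2 x1 mod 7 = 4^2 - 2*3 = 3
y3 = s (x1 - x3) - y1 mod 7 = 4 * (3 - 3) - 1 = 6

2P = (3, 6)


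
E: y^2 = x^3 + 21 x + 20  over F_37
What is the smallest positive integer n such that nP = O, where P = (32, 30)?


Compute successive multiples of P until we hit O:
  1P = (32, 30)
  2P = (17, 31)
  3P = (13, 23)
  4P = (3, 6)
  5P = (11, 18)
  6P = (20, 35)
  7P = (25, 1)
  8P = (10, 3)
  ... (continuing to 47P)
  47P = O

ord(P) = 47


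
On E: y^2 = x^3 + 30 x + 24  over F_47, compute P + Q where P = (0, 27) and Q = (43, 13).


P != Q, so use the chord formula.
s = (y2 - y1) / (x2 - x1) = (33) / (43) mod 47 = 27
x3 = s^2 - x1 - x2 mod 47 = 27^2 - 0 - 43 = 28
y3 = s (x1 - x3) - y1 mod 47 = 27 * (0 - 28) - 27 = 16

P + Q = (28, 16)


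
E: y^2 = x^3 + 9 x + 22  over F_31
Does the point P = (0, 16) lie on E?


Check whether y^2 = x^3 + 9 x + 22 (mod 31) for (x, y) = (0, 16).
LHS: y^2 = 16^2 mod 31 = 8
RHS: x^3 + 9 x + 22 = 0^3 + 9*0 + 22 mod 31 = 22
LHS != RHS

No, not on the curve


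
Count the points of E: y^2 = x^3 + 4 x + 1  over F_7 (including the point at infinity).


For each x in F_7, count y with y^2 = x^3 + 4 x + 1 mod 7:
  x = 0: RHS = 1, y in [1, 6]  -> 2 point(s)
  x = 4: RHS = 4, y in [2, 5]  -> 2 point(s)
Affine points: 4. Add the point at infinity: total = 5.

#E(F_7) = 5


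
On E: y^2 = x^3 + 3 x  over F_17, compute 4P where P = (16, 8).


k = 4 = 100_2 (binary, LSB first: 001)
Double-and-add from P = (16, 8):
  bit 0 = 0: acc unchanged = O
  bit 1 = 0: acc unchanged = O
  bit 2 = 1: acc = O + (9, 12) = (9, 12)

4P = (9, 12)


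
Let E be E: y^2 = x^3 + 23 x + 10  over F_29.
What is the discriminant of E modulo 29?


4 a^3 + 27 b^2 = 4*23^3 + 27*10^2 = 48668 + 2700 = 51368
Delta = -16 * (51368) = -821888
Delta mod 29 = 1

Delta = 1 (mod 29)


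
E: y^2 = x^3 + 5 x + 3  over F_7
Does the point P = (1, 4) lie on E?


Check whether y^2 = x^3 + 5 x + 3 (mod 7) for (x, y) = (1, 4).
LHS: y^2 = 4^2 mod 7 = 2
RHS: x^3 + 5 x + 3 = 1^3 + 5*1 + 3 mod 7 = 2
LHS = RHS

Yes, on the curve


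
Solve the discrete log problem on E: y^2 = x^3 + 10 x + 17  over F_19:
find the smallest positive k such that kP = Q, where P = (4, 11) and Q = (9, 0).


Enumerate multiples of P until we hit Q = (9, 0):
  1P = (4, 11)
  2P = (9, 0)
Match found at i = 2.

k = 2


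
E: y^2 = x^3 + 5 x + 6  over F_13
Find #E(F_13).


For each x in F_13, count y with y^2 = x^3 + 5 x + 6 mod 13:
  x = 1: RHS = 12, y in [5, 8]  -> 2 point(s)
  x = 3: RHS = 9, y in [3, 10]  -> 2 point(s)
  x = 4: RHS = 12, y in [5, 8]  -> 2 point(s)
  x = 5: RHS = 0, y in [0]  -> 1 point(s)
  x = 8: RHS = 12, y in [5, 8]  -> 2 point(s)
  x = 9: RHS = 0, y in [0]  -> 1 point(s)
  x = 10: RHS = 3, y in [4, 9]  -> 2 point(s)
  x = 11: RHS = 1, y in [1, 12]  -> 2 point(s)
  x = 12: RHS = 0, y in [0]  -> 1 point(s)
Affine points: 15. Add the point at infinity: total = 16.

#E(F_13) = 16


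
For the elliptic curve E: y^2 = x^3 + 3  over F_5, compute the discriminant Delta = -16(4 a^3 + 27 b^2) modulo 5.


4 a^3 + 27 b^2 = 4*0^3 + 27*3^2 = 0 + 243 = 243
Delta = -16 * (243) = -3888
Delta mod 5 = 2

Delta = 2 (mod 5)


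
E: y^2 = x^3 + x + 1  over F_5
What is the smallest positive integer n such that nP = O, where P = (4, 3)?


Compute successive multiples of P until we hit O:
  1P = (4, 3)
  2P = (3, 1)
  3P = (2, 1)
  4P = (0, 1)
  5P = (0, 4)
  6P = (2, 4)
  7P = (3, 4)
  8P = (4, 2)
  ... (continuing to 9P)
  9P = O

ord(P) = 9


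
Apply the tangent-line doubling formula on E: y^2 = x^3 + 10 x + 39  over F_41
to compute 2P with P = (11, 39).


Doubling: s = (3 x1^2 + a) / (2 y1)
s = (3*11^2 + 10) / (2*39) mod 41 = 40
x3 = s^2 - 2 x1 mod 41 = 40^2 - 2*11 = 20
y3 = s (x1 - x3) - y1 mod 41 = 40 * (11 - 20) - 39 = 11

2P = (20, 11)


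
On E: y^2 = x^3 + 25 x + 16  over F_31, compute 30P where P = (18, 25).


k = 30 = 11110_2 (binary, LSB first: 01111)
Double-and-add from P = (18, 25):
  bit 0 = 0: acc unchanged = O
  bit 1 = 1: acc = O + (4, 26) = (4, 26)
  bit 2 = 1: acc = (4, 26) + (27, 21) = (28, 21)
  bit 3 = 1: acc = (28, 21) + (9, 28) = (29, 12)
  bit 4 = 1: acc = (29, 12) + (0, 4) = (18, 6)

30P = (18, 6)


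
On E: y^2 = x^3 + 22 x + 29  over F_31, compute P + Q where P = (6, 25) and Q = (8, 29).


P != Q, so use the chord formula.
s = (y2 - y1) / (x2 - x1) = (4) / (2) mod 31 = 2
x3 = s^2 - x1 - x2 mod 31 = 2^2 - 6 - 8 = 21
y3 = s (x1 - x3) - y1 mod 31 = 2 * (6 - 21) - 25 = 7

P + Q = (21, 7)


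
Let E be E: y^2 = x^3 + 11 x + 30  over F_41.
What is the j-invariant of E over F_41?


Delta = -16(4 a^3 + 27 b^2) mod 41 = 17
-1728 * (4 a)^3 = -1728 * (4*11)^3 mod 41 = 2
j = 2 * 17^(-1) mod 41 = 17

j = 17 (mod 41)


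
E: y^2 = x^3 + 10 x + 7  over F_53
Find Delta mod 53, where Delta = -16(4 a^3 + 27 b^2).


4 a^3 + 27 b^2 = 4*10^3 + 27*7^2 = 4000 + 1323 = 5323
Delta = -16 * (5323) = -85168
Delta mod 53 = 3

Delta = 3 (mod 53)


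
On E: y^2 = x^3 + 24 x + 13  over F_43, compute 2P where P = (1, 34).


Doubling: s = (3 x1^2 + a) / (2 y1)
s = (3*1^2 + 24) / (2*34) mod 43 = 20
x3 = s^2 - 2 x1 mod 43 = 20^2 - 2*1 = 11
y3 = s (x1 - x3) - y1 mod 43 = 20 * (1 - 11) - 34 = 24

2P = (11, 24)


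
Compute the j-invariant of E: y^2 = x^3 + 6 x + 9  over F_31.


Delta = -16(4 a^3 + 27 b^2) mod 31 = 9
-1728 * (4 a)^3 = -1728 * (4*6)^3 mod 31 = 15
j = 15 * 9^(-1) mod 31 = 12

j = 12 (mod 31)


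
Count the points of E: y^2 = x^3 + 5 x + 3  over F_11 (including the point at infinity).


For each x in F_11, count y with y^2 = x^3 + 5 x + 3 mod 11:
  x = 0: RHS = 3, y in [5, 6]  -> 2 point(s)
  x = 1: RHS = 9, y in [3, 8]  -> 2 point(s)
  x = 3: RHS = 1, y in [1, 10]  -> 2 point(s)
  x = 8: RHS = 5, y in [4, 7]  -> 2 point(s)
Affine points: 8. Add the point at infinity: total = 9.

#E(F_11) = 9


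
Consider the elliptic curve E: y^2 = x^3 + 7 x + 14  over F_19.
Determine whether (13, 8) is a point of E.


Check whether y^2 = x^3 + 7 x + 14 (mod 19) for (x, y) = (13, 8).
LHS: y^2 = 8^2 mod 19 = 7
RHS: x^3 + 7 x + 14 = 13^3 + 7*13 + 14 mod 19 = 3
LHS != RHS

No, not on the curve


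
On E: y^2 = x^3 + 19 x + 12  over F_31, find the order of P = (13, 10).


Compute successive multiples of P until we hit O:
  1P = (13, 10)
  2P = (15, 18)
  3P = (19, 28)
  4P = (8, 5)
  5P = (11, 23)
  6P = (26, 28)
  7P = (24, 1)
  8P = (29, 20)
  ... (continuing to 28P)
  28P = O

ord(P) = 28


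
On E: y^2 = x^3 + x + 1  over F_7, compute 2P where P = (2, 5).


k = 2 = 10_2 (binary, LSB first: 01)
Double-and-add from P = (2, 5):
  bit 0 = 0: acc unchanged = O
  bit 1 = 1: acc = O + (0, 6) = (0, 6)

2P = (0, 6)


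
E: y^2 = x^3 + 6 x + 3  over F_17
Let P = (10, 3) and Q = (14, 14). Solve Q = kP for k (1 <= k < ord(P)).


Enumerate multiples of P until we hit Q = (14, 14):
  1P = (10, 3)
  2P = (14, 14)
Match found at i = 2.

k = 2


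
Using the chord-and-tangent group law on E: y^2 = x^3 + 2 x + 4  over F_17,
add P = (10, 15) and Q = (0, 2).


P != Q, so use the chord formula.
s = (y2 - y1) / (x2 - x1) = (4) / (7) mod 17 = 3
x3 = s^2 - x1 - x2 mod 17 = 3^2 - 10 - 0 = 16
y3 = s (x1 - x3) - y1 mod 17 = 3 * (10 - 16) - 15 = 1

P + Q = (16, 1)


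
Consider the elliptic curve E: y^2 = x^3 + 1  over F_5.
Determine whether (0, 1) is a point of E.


Check whether y^2 = x^3 + 0 x + 1 (mod 5) for (x, y) = (0, 1).
LHS: y^2 = 1^2 mod 5 = 1
RHS: x^3 + 0 x + 1 = 0^3 + 0*0 + 1 mod 5 = 1
LHS = RHS

Yes, on the curve


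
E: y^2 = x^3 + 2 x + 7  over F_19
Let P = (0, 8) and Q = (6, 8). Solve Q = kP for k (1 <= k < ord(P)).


Enumerate multiples of P until we hit Q = (6, 8):
  1P = (0, 8)
  2P = (11, 12)
  3P = (13, 8)
  4P = (6, 11)
  5P = (18, 2)
  6P = (18, 17)
  7P = (6, 8)
Match found at i = 7.

k = 7


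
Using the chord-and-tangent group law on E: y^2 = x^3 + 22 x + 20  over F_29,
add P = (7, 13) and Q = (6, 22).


P != Q, so use the chord formula.
s = (y2 - y1) / (x2 - x1) = (9) / (28) mod 29 = 20
x3 = s^2 - x1 - x2 mod 29 = 20^2 - 7 - 6 = 10
y3 = s (x1 - x3) - y1 mod 29 = 20 * (7 - 10) - 13 = 14

P + Q = (10, 14)


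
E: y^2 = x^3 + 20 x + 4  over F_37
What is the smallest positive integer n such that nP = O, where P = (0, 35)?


Compute successive multiples of P until we hit O:
  1P = (0, 35)
  2P = (25, 16)
  3P = (5, 28)
  4P = (31, 1)
  5P = (34, 19)
  6P = (15, 33)
  7P = (11, 1)
  8P = (1, 32)
  ... (continuing to 21P)
  21P = O

ord(P) = 21


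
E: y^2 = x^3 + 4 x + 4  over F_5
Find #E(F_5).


For each x in F_5, count y with y^2 = x^3 + 4 x + 4 mod 5:
  x = 0: RHS = 4, y in [2, 3]  -> 2 point(s)
  x = 1: RHS = 4, y in [2, 3]  -> 2 point(s)
  x = 2: RHS = 0, y in [0]  -> 1 point(s)
  x = 4: RHS = 4, y in [2, 3]  -> 2 point(s)
Affine points: 7. Add the point at infinity: total = 8.

#E(F_5) = 8


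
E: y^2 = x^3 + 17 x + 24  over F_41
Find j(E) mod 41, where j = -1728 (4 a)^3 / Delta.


Delta = -16(4 a^3 + 27 b^2) mod 41 = 35
-1728 * (4 a)^3 = -1728 * (4*17)^3 mod 41 = 23
j = 23 * 35^(-1) mod 41 = 3

j = 3 (mod 41)


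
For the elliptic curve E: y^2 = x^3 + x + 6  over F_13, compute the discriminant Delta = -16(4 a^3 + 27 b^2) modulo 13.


4 a^3 + 27 b^2 = 4*1^3 + 27*6^2 = 4 + 972 = 976
Delta = -16 * (976) = -15616
Delta mod 13 = 10

Delta = 10 (mod 13)


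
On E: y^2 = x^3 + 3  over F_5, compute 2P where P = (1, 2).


Doubling: s = (3 x1^2 + a) / (2 y1)
s = (3*1^2 + 0) / (2*2) mod 5 = 2
x3 = s^2 - 2 x1 mod 5 = 2^2 - 2*1 = 2
y3 = s (x1 - x3) - y1 mod 5 = 2 * (1 - 2) - 2 = 1

2P = (2, 1)


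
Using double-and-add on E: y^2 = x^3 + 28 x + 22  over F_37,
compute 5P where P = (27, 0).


k = 5 = 101_2 (binary, LSB first: 101)
Double-and-add from P = (27, 0):
  bit 0 = 1: acc = O + (27, 0) = (27, 0)
  bit 1 = 0: acc unchanged = (27, 0)
  bit 2 = 1: acc = (27, 0) + O = (27, 0)

5P = (27, 0)


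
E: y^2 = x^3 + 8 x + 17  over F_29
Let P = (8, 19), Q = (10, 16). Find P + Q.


P != Q, so use the chord formula.
s = (y2 - y1) / (x2 - x1) = (26) / (2) mod 29 = 13
x3 = s^2 - x1 - x2 mod 29 = 13^2 - 8 - 10 = 6
y3 = s (x1 - x3) - y1 mod 29 = 13 * (8 - 6) - 19 = 7

P + Q = (6, 7)


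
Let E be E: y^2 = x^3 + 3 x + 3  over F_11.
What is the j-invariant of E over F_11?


Delta = -16(4 a^3 + 27 b^2) mod 11 = 5
-1728 * (4 a)^3 = -1728 * (4*3)^3 mod 11 = 10
j = 10 * 5^(-1) mod 11 = 2

j = 2 (mod 11)


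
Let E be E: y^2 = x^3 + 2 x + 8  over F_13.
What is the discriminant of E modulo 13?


4 a^3 + 27 b^2 = 4*2^3 + 27*8^2 = 32 + 1728 = 1760
Delta = -16 * (1760) = -28160
Delta mod 13 = 11

Delta = 11 (mod 13)


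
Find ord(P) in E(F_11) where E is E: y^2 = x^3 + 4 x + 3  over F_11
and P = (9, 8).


Compute successive multiples of P until we hit O:
  1P = (9, 8)
  2P = (5, 7)
  3P = (6, 1)
  4P = (10, 8)
  5P = (3, 3)
  6P = (0, 5)
  7P = (7, 0)
  8P = (0, 6)
  ... (continuing to 14P)
  14P = O

ord(P) = 14


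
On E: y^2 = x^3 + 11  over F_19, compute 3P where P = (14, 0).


k = 3 = 11_2 (binary, LSB first: 11)
Double-and-add from P = (14, 0):
  bit 0 = 1: acc = O + (14, 0) = (14, 0)
  bit 1 = 1: acc = (14, 0) + O = (14, 0)

3P = (14, 0)


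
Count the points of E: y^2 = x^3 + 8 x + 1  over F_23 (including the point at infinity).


For each x in F_23, count y with y^2 = x^3 + 8 x + 1 mod 23:
  x = 0: RHS = 1, y in [1, 22]  -> 2 point(s)
  x = 2: RHS = 2, y in [5, 18]  -> 2 point(s)
  x = 3: RHS = 6, y in [11, 12]  -> 2 point(s)
  x = 6: RHS = 12, y in [9, 14]  -> 2 point(s)
  x = 7: RHS = 9, y in [3, 20]  -> 2 point(s)
  x = 8: RHS = 2, y in [5, 18]  -> 2 point(s)
  x = 10: RHS = 0, y in [0]  -> 1 point(s)
  x = 12: RHS = 8, y in [10, 13]  -> 2 point(s)
  x = 13: RHS = 2, y in [5, 18]  -> 2 point(s)
  x = 15: RHS = 0, y in [0]  -> 1 point(s)
  x = 16: RHS = 16, y in [4, 19]  -> 2 point(s)
  x = 17: RHS = 13, y in [6, 17]  -> 2 point(s)
  x = 21: RHS = 0, y in [0]  -> 1 point(s)
Affine points: 23. Add the point at infinity: total = 24.

#E(F_23) = 24


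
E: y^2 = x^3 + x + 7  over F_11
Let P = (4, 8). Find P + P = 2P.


Doubling: s = (3 x1^2 + a) / (2 y1)
s = (3*4^2 + 1) / (2*8) mod 11 = 1
x3 = s^2 - 2 x1 mod 11 = 1^2 - 2*4 = 4
y3 = s (x1 - x3) - y1 mod 11 = 1 * (4 - 4) - 8 = 3

2P = (4, 3)


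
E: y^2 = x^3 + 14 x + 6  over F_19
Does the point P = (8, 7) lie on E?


Check whether y^2 = x^3 + 14 x + 6 (mod 19) for (x, y) = (8, 7).
LHS: y^2 = 7^2 mod 19 = 11
RHS: x^3 + 14 x + 6 = 8^3 + 14*8 + 6 mod 19 = 3
LHS != RHS

No, not on the curve


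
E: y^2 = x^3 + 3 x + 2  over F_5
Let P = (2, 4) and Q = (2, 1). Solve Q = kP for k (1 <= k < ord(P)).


Enumerate multiples of P until we hit Q = (2, 1):
  1P = (2, 4)
  2P = (1, 1)
  3P = (1, 4)
  4P = (2, 1)
Match found at i = 4.

k = 4
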